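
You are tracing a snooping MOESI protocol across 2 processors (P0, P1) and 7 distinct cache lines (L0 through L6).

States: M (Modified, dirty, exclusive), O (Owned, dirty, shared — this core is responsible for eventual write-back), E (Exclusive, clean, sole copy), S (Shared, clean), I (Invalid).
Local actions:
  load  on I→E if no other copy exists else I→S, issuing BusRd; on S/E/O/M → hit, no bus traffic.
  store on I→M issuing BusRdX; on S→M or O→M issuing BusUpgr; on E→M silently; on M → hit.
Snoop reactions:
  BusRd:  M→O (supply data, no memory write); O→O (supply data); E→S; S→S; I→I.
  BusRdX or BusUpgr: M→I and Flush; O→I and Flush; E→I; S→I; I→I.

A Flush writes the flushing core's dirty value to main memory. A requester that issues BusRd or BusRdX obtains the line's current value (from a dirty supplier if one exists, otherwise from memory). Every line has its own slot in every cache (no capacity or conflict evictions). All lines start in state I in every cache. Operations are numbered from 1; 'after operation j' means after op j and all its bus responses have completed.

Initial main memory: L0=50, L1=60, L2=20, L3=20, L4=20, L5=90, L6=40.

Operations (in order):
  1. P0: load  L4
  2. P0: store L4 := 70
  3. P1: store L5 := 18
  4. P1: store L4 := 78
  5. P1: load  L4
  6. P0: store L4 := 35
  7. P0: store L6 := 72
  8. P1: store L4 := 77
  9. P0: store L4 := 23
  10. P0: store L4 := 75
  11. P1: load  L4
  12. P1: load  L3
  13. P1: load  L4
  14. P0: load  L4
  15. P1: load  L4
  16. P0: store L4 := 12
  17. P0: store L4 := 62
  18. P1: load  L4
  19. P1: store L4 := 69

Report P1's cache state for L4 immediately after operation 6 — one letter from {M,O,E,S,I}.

step 1: P0: load  L4  ⟶  EI  (L4)  txn=BusRd  M[L4]=20
step 2: P0: store L4 := 70  ⟶  MI  (L4)  txn=∅  M[L4]=20
step 3: P1: store L5 := 18  ⟶  IM  (L5)  txn=BusRdX  M[L5]=90
step 4: P1: store L4 := 78  ⟶  IM  (L4)  txn=BusRdX+Flush  M[L4]=70
step 5: P1: load  L4  ⟶  IM  (L4)  txn=∅  M[L4]=70
step 6: P0: store L4 := 35  ⟶  MI  (L4)  txn=BusRdX+Flush  M[L4]=78
step 7: P0: store L6 := 72  ⟶  MI  (L6)  txn=BusRdX  M[L6]=40
step 8: P1: store L4 := 77  ⟶  IM  (L4)  txn=BusRdX+Flush  M[L4]=35
step 9: P0: store L4 := 23  ⟶  MI  (L4)  txn=BusRdX+Flush  M[L4]=77
step 10: P0: store L4 := 75  ⟶  MI  (L4)  txn=∅  M[L4]=77
step 11: P1: load  L4  ⟶  OS  (L4)  txn=BusRd  M[L4]=77
step 12: P1: load  L3  ⟶  IE  (L3)  txn=BusRd  M[L3]=20
step 13: P1: load  L4  ⟶  OS  (L4)  txn=∅  M[L4]=77
step 14: P0: load  L4  ⟶  OS  (L4)  txn=∅  M[L4]=77
step 15: P1: load  L4  ⟶  OS  (L4)  txn=∅  M[L4]=77
step 16: P0: store L4 := 12  ⟶  MI  (L4)  txn=BusUpgr  M[L4]=77
step 17: P0: store L4 := 62  ⟶  MI  (L4)  txn=∅  M[L4]=77
step 18: P1: load  L4  ⟶  OS  (L4)  txn=BusRd  M[L4]=77
step 19: P1: store L4 := 69  ⟶  IM  (L4)  txn=BusUpgr+Flush  M[L4]=62

state = I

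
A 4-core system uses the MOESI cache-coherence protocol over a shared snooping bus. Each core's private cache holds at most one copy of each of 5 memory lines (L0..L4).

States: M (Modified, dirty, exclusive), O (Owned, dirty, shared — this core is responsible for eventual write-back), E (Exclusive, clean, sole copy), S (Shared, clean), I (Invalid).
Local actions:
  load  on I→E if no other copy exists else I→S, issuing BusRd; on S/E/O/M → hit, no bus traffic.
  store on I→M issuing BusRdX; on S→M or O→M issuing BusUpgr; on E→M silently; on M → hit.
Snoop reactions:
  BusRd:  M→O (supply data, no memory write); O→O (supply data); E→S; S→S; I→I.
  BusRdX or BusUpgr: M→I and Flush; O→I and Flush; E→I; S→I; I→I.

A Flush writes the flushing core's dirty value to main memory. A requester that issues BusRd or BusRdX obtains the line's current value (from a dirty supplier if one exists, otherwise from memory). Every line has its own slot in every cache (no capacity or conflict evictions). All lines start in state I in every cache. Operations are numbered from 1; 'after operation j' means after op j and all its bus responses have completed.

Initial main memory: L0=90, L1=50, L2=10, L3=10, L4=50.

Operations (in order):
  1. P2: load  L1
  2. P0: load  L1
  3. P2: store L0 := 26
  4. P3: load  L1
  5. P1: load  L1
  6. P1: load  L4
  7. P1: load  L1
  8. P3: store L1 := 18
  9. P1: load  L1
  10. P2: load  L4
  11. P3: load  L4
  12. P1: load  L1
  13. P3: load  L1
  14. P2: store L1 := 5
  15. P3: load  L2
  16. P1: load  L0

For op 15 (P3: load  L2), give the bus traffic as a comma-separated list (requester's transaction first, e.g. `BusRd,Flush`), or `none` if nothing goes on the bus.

[1] P2: load  L1 | P0:I, P1:I, P2:E(50), P3:I | bus: BusRd
[2] P0: load  L1 | P0:S(50), P1:I, P2:S(50), P3:I | bus: BusRd
[3] P2: store L0 := 26 | P0:I, P1:I, P2:M(26), P3:I | bus: BusRdX
[4] P3: load  L1 | P0:S(50), P1:I, P2:S(50), P3:S(50) | bus: BusRd
[5] P1: load  L1 | P0:S(50), P1:S(50), P2:S(50), P3:S(50) | bus: BusRd
[6] P1: load  L4 | P0:I, P1:E(50), P2:I, P3:I | bus: BusRd
[7] P1: load  L1 | P0:S(50), P1:S(50), P2:S(50), P3:S(50) | bus: none
[8] P3: store L1 := 18 | P0:I, P1:I, P2:I, P3:M(18) | bus: BusUpgr
[9] P1: load  L1 | P0:I, P1:S(18), P2:I, P3:O(18) | bus: BusRd
[10] P2: load  L4 | P0:I, P1:S(50), P2:S(50), P3:I | bus: BusRd
[11] P3: load  L4 | P0:I, P1:S(50), P2:S(50), P3:S(50) | bus: BusRd
[12] P1: load  L1 | P0:I, P1:S(18), P2:I, P3:O(18) | bus: none
[13] P3: load  L1 | P0:I, P1:S(18), P2:I, P3:O(18) | bus: none
[14] P2: store L1 := 5 | P0:I, P1:I, P2:M(5), P3:I | bus: BusRdX,Flush
[15] P3: load  L2 | P0:I, P1:I, P2:I, P3:E(10) | bus: BusRd
[16] P1: load  L0 | P0:I, P1:S(26), P2:O(26), P3:I | bus: BusRd

bus = BusRd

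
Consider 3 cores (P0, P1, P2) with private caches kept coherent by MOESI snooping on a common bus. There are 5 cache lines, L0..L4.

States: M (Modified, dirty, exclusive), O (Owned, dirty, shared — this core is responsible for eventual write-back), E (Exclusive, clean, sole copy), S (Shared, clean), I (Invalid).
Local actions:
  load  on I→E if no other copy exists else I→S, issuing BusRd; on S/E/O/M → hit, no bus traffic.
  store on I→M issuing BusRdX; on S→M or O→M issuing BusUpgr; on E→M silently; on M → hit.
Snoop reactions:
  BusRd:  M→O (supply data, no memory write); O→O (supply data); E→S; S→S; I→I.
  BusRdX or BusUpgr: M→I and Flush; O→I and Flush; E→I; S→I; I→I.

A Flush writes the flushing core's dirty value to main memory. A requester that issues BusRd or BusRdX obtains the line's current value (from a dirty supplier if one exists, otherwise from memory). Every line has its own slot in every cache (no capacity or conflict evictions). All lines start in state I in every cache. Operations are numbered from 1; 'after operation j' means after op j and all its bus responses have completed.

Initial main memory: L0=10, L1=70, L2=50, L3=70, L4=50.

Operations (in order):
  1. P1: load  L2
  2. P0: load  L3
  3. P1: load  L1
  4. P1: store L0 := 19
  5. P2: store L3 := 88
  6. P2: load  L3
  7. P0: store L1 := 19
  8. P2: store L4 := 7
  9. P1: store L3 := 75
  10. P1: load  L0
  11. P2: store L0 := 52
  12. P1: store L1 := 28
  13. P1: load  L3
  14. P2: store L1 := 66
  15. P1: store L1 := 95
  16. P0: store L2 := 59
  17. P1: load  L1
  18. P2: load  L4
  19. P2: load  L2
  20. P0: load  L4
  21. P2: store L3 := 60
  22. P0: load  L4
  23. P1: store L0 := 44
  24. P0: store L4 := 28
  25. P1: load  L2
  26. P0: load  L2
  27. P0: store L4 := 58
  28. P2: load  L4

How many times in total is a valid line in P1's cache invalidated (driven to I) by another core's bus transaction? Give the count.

invalidations = 5

  op1 P1: load  L2 → I/E/I on L2; bus BusRd; mem=50
  op2 P0: load  L3 → E/I/I on L3; bus BusRd; mem=70
  op3 P1: load  L1 → I/E/I on L1; bus BusRd; mem=70
  op4 P1: store L0 := 19 → I/M/I on L0; bus BusRdX; mem=10
  op5 P2: store L3 := 88 → I/I/M on L3; bus BusRdX; mem=70
  op6 P2: load  L3 → I/I/M on L3; bus (none); mem=70
  op7 P0: store L1 := 19 → M/I/I on L1; bus BusRdX; mem=70
  op8 P2: store L4 := 7 → I/I/M on L4; bus BusRdX; mem=50
  op9 P1: store L3 := 75 → I/M/I on L3; bus BusRdX Flush; mem=88
  op10 P1: load  L0 → I/M/I on L0; bus (none); mem=10
  op11 P2: store L0 := 52 → I/I/M on L0; bus BusRdX Flush; mem=19
  op12 P1: store L1 := 28 → I/M/I on L1; bus BusRdX Flush; mem=19
  op13 P1: load  L3 → I/M/I on L3; bus (none); mem=88
  op14 P2: store L1 := 66 → I/I/M on L1; bus BusRdX Flush; mem=28
  op15 P1: store L1 := 95 → I/M/I on L1; bus BusRdX Flush; mem=66
  op16 P0: store L2 := 59 → M/I/I on L2; bus BusRdX; mem=50
  op17 P1: load  L1 → I/M/I on L1; bus (none); mem=66
  op18 P2: load  L4 → I/I/M on L4; bus (none); mem=50
  op19 P2: load  L2 → O/I/S on L2; bus BusRd; mem=50
  op20 P0: load  L4 → S/I/O on L4; bus BusRd; mem=50
  op21 P2: store L3 := 60 → I/I/M on L3; bus BusRdX Flush; mem=75
  op22 P0: load  L4 → S/I/O on L4; bus (none); mem=50
  op23 P1: store L0 := 44 → I/M/I on L0; bus BusRdX Flush; mem=52
  op24 P0: store L4 := 28 → M/I/I on L4; bus BusUpgr Flush; mem=7
  op25 P1: load  L2 → O/S/S on L2; bus BusRd; mem=50
  op26 P0: load  L2 → O/S/S on L2; bus (none); mem=50
  op27 P0: store L4 := 58 → M/I/I on L4; bus (none); mem=7
  op28 P2: load  L4 → O/I/S on L4; bus BusRd; mem=7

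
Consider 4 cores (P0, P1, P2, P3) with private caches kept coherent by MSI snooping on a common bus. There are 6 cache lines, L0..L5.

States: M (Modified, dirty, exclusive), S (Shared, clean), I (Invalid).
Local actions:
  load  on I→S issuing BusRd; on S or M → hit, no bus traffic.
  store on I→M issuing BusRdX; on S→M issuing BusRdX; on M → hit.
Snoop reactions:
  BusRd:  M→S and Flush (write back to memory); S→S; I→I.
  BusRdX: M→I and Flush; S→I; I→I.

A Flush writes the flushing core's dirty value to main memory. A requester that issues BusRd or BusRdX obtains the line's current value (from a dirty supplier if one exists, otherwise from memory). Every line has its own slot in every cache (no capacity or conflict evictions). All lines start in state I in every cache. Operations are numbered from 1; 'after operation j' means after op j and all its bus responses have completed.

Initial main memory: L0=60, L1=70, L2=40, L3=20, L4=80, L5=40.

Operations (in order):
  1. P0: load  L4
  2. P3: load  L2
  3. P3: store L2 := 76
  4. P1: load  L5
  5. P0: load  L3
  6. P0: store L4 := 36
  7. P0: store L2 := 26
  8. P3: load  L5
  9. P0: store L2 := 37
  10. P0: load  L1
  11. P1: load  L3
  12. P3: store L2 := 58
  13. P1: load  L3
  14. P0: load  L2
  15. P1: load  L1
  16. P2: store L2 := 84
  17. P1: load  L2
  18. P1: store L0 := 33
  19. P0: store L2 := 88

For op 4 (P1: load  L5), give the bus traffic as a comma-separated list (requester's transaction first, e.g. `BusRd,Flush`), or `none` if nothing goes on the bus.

[1] P0: load  L4 | P0:S(80), P1:I, P2:I, P3:I | bus: BusRd
[2] P3: load  L2 | P0:I, P1:I, P2:I, P3:S(40) | bus: BusRd
[3] P3: store L2 := 76 | P0:I, P1:I, P2:I, P3:M(76) | bus: BusRdX
[4] P1: load  L5 | P0:I, P1:S(40), P2:I, P3:I | bus: BusRd
[5] P0: load  L3 | P0:S(20), P1:I, P2:I, P3:I | bus: BusRd
[6] P0: store L4 := 36 | P0:M(36), P1:I, P2:I, P3:I | bus: BusRdX
[7] P0: store L2 := 26 | P0:M(26), P1:I, P2:I, P3:I | bus: BusRdX,Flush
[8] P3: load  L5 | P0:I, P1:S(40), P2:I, P3:S(40) | bus: BusRd
[9] P0: store L2 := 37 | P0:M(37), P1:I, P2:I, P3:I | bus: none
[10] P0: load  L1 | P0:S(70), P1:I, P2:I, P3:I | bus: BusRd
[11] P1: load  L3 | P0:S(20), P1:S(20), P2:I, P3:I | bus: BusRd
[12] P3: store L2 := 58 | P0:I, P1:I, P2:I, P3:M(58) | bus: BusRdX,Flush
[13] P1: load  L3 | P0:S(20), P1:S(20), P2:I, P3:I | bus: none
[14] P0: load  L2 | P0:S(58), P1:I, P2:I, P3:S(58) | bus: BusRd,Flush
[15] P1: load  L1 | P0:S(70), P1:S(70), P2:I, P3:I | bus: BusRd
[16] P2: store L2 := 84 | P0:I, P1:I, P2:M(84), P3:I | bus: BusRdX
[17] P1: load  L2 | P0:I, P1:S(84), P2:S(84), P3:I | bus: BusRd,Flush
[18] P1: store L0 := 33 | P0:I, P1:M(33), P2:I, P3:I | bus: BusRdX
[19] P0: store L2 := 88 | P0:M(88), P1:I, P2:I, P3:I | bus: BusRdX

bus = BusRd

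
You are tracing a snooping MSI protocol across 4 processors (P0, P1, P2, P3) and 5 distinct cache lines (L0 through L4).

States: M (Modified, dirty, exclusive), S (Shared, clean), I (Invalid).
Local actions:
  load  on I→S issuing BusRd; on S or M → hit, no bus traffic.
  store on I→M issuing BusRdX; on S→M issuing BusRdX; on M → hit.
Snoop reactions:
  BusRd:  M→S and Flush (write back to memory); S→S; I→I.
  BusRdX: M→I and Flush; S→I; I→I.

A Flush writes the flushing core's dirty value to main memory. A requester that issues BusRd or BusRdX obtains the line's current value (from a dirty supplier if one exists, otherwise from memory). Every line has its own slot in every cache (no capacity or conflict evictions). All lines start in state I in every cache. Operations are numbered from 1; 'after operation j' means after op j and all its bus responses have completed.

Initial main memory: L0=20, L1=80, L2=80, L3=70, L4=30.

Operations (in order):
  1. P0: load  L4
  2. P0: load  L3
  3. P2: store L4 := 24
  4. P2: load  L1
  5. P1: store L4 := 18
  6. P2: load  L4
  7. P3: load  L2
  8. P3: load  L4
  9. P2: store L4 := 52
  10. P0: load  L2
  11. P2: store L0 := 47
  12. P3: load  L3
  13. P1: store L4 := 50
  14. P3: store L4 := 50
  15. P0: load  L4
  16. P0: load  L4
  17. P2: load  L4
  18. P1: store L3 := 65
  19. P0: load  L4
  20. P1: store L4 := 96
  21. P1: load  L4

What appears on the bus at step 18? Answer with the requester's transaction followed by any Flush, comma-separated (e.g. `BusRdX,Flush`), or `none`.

bus = BusRdX

1. P0: load  L4  bus=[BusRd]  L4: P0=S P1=I P2=I P3=I  mem[L4]=30
2. P0: load  L3  bus=[BusRd]  L3: P0=S P1=I P2=I P3=I  mem[L3]=70
3. P2: store L4 := 24  bus=[BusRdX]  L4: P0=I P1=I P2=M P3=I  mem[L4]=30
4. P2: load  L1  bus=[BusRd]  L1: P0=I P1=I P2=S P3=I  mem[L1]=80
5. P1: store L4 := 18  bus=[BusRdX,Flush]  L4: P0=I P1=M P2=I P3=I  mem[L4]=24
6. P2: load  L4  bus=[BusRd,Flush]  L4: P0=I P1=S P2=S P3=I  mem[L4]=18
7. P3: load  L2  bus=[BusRd]  L2: P0=I P1=I P2=I P3=S  mem[L2]=80
8. P3: load  L4  bus=[BusRd]  L4: P0=I P1=S P2=S P3=S  mem[L4]=18
9. P2: store L4 := 52  bus=[BusRdX]  L4: P0=I P1=I P2=M P3=I  mem[L4]=18
10. P0: load  L2  bus=[BusRd]  L2: P0=S P1=I P2=I P3=S  mem[L2]=80
11. P2: store L0 := 47  bus=[BusRdX]  L0: P0=I P1=I P2=M P3=I  mem[L0]=20
12. P3: load  L3  bus=[BusRd]  L3: P0=S P1=I P2=I P3=S  mem[L3]=70
13. P1: store L4 := 50  bus=[BusRdX,Flush]  L4: P0=I P1=M P2=I P3=I  mem[L4]=52
14. P3: store L4 := 50  bus=[BusRdX,Flush]  L4: P0=I P1=I P2=I P3=M  mem[L4]=50
15. P0: load  L4  bus=[BusRd,Flush]  L4: P0=S P1=I P2=I P3=S  mem[L4]=50
16. P0: load  L4  bus=[-]  L4: P0=S P1=I P2=I P3=S  mem[L4]=50
17. P2: load  L4  bus=[BusRd]  L4: P0=S P1=I P2=S P3=S  mem[L4]=50
18. P1: store L3 := 65  bus=[BusRdX]  L3: P0=I P1=M P2=I P3=I  mem[L3]=70
19. P0: load  L4  bus=[-]  L4: P0=S P1=I P2=S P3=S  mem[L4]=50
20. P1: store L4 := 96  bus=[BusRdX]  L4: P0=I P1=M P2=I P3=I  mem[L4]=50
21. P1: load  L4  bus=[-]  L4: P0=I P1=M P2=I P3=I  mem[L4]=50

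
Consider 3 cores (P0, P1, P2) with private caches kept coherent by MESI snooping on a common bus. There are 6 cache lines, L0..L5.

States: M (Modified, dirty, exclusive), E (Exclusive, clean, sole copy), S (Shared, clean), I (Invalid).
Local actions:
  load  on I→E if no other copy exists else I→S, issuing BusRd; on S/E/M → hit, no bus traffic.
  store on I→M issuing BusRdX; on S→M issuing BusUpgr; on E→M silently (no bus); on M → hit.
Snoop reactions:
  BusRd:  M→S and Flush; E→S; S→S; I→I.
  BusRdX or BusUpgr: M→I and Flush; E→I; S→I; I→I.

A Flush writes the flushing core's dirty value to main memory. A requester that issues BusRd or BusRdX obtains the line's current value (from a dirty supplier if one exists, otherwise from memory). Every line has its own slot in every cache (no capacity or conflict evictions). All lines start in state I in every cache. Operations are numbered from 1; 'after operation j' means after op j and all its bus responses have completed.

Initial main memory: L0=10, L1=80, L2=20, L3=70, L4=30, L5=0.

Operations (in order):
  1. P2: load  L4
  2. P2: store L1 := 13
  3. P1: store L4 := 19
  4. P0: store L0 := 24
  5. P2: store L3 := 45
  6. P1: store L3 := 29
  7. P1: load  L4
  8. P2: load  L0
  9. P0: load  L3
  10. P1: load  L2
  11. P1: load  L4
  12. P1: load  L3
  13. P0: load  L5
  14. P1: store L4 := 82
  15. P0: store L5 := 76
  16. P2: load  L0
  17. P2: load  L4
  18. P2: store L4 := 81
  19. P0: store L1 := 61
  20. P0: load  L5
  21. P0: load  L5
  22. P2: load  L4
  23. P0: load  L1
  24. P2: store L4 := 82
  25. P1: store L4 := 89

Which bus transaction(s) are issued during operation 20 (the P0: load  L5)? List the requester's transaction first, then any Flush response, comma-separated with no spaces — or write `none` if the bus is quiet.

bus = none

step 1: P2: load  L4  ⟶  IIE  (L4)  txn=BusRd  M[L4]=30
step 2: P2: store L1 := 13  ⟶  IIM  (L1)  txn=BusRdX  M[L1]=80
step 3: P1: store L4 := 19  ⟶  IMI  (L4)  txn=BusRdX  M[L4]=30
step 4: P0: store L0 := 24  ⟶  MII  (L0)  txn=BusRdX  M[L0]=10
step 5: P2: store L3 := 45  ⟶  IIM  (L3)  txn=BusRdX  M[L3]=70
step 6: P1: store L3 := 29  ⟶  IMI  (L3)  txn=BusRdX+Flush  M[L3]=45
step 7: P1: load  L4  ⟶  IMI  (L4)  txn=∅  M[L4]=30
step 8: P2: load  L0  ⟶  SIS  (L0)  txn=BusRd+Flush  M[L0]=24
step 9: P0: load  L3  ⟶  SSI  (L3)  txn=BusRd+Flush  M[L3]=29
step 10: P1: load  L2  ⟶  IEI  (L2)  txn=BusRd  M[L2]=20
step 11: P1: load  L4  ⟶  IMI  (L4)  txn=∅  M[L4]=30
step 12: P1: load  L3  ⟶  SSI  (L3)  txn=∅  M[L3]=29
step 13: P0: load  L5  ⟶  EII  (L5)  txn=BusRd  M[L5]=0
step 14: P1: store L4 := 82  ⟶  IMI  (L4)  txn=∅  M[L4]=30
step 15: P0: store L5 := 76  ⟶  MII  (L5)  txn=∅  M[L5]=0
step 16: P2: load  L0  ⟶  SIS  (L0)  txn=∅  M[L0]=24
step 17: P2: load  L4  ⟶  ISS  (L4)  txn=BusRd+Flush  M[L4]=82
step 18: P2: store L4 := 81  ⟶  IIM  (L4)  txn=BusUpgr  M[L4]=82
step 19: P0: store L1 := 61  ⟶  MII  (L1)  txn=BusRdX+Flush  M[L1]=13
step 20: P0: load  L5  ⟶  MII  (L5)  txn=∅  M[L5]=0
step 21: P0: load  L5  ⟶  MII  (L5)  txn=∅  M[L5]=0
step 22: P2: load  L4  ⟶  IIM  (L4)  txn=∅  M[L4]=82
step 23: P0: load  L1  ⟶  MII  (L1)  txn=∅  M[L1]=13
step 24: P2: store L4 := 82  ⟶  IIM  (L4)  txn=∅  M[L4]=82
step 25: P1: store L4 := 89  ⟶  IMI  (L4)  txn=BusRdX+Flush  M[L4]=82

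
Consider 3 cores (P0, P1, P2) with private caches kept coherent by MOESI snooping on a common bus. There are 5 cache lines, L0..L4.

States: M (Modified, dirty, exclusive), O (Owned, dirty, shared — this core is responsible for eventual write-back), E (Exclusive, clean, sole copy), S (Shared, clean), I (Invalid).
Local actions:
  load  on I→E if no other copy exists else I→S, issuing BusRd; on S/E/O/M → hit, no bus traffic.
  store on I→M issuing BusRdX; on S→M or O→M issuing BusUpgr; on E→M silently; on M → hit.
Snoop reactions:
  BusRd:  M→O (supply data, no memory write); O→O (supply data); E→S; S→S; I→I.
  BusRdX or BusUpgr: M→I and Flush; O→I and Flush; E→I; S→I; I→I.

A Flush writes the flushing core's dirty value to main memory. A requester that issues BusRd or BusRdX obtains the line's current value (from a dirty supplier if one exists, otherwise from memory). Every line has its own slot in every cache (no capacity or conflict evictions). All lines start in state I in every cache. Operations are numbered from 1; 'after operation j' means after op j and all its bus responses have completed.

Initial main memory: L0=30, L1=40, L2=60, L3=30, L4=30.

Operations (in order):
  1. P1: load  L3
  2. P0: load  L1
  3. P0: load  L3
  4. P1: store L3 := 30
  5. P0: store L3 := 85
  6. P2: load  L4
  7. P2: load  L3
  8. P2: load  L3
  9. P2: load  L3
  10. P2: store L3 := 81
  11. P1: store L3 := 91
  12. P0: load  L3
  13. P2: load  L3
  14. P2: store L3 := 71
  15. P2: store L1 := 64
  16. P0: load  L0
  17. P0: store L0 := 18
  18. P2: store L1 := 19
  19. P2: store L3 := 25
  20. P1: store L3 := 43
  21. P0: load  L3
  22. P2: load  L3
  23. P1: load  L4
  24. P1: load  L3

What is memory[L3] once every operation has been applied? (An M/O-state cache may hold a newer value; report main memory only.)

  op1 P1: load  L3 → I/E/I on L3; bus BusRd; mem=30
  op2 P0: load  L1 → E/I/I on L1; bus BusRd; mem=40
  op3 P0: load  L3 → S/S/I on L3; bus BusRd; mem=30
  op4 P1: store L3 := 30 → I/M/I on L3; bus BusUpgr; mem=30
  op5 P0: store L3 := 85 → M/I/I on L3; bus BusRdX Flush; mem=30
  op6 P2: load  L4 → I/I/E on L4; bus BusRd; mem=30
  op7 P2: load  L3 → O/I/S on L3; bus BusRd; mem=30
  op8 P2: load  L3 → O/I/S on L3; bus (none); mem=30
  op9 P2: load  L3 → O/I/S on L3; bus (none); mem=30
  op10 P2: store L3 := 81 → I/I/M on L3; bus BusUpgr Flush; mem=85
  op11 P1: store L3 := 91 → I/M/I on L3; bus BusRdX Flush; mem=81
  op12 P0: load  L3 → S/O/I on L3; bus BusRd; mem=81
  op13 P2: load  L3 → S/O/S on L3; bus BusRd; mem=81
  op14 P2: store L3 := 71 → I/I/M on L3; bus BusUpgr Flush; mem=91
  op15 P2: store L1 := 64 → I/I/M on L1; bus BusRdX; mem=40
  op16 P0: load  L0 → E/I/I on L0; bus BusRd; mem=30
  op17 P0: store L0 := 18 → M/I/I on L0; bus (none); mem=30
  op18 P2: store L1 := 19 → I/I/M on L1; bus (none); mem=40
  op19 P2: store L3 := 25 → I/I/M on L3; bus (none); mem=91
  op20 P1: store L3 := 43 → I/M/I on L3; bus BusRdX Flush; mem=25
  op21 P0: load  L3 → S/O/I on L3; bus BusRd; mem=25
  op22 P2: load  L3 → S/O/S on L3; bus BusRd; mem=25
  op23 P1: load  L4 → I/S/S on L4; bus BusRd; mem=30
  op24 P1: load  L3 → S/O/S on L3; bus (none); mem=25

memory[L3] = 25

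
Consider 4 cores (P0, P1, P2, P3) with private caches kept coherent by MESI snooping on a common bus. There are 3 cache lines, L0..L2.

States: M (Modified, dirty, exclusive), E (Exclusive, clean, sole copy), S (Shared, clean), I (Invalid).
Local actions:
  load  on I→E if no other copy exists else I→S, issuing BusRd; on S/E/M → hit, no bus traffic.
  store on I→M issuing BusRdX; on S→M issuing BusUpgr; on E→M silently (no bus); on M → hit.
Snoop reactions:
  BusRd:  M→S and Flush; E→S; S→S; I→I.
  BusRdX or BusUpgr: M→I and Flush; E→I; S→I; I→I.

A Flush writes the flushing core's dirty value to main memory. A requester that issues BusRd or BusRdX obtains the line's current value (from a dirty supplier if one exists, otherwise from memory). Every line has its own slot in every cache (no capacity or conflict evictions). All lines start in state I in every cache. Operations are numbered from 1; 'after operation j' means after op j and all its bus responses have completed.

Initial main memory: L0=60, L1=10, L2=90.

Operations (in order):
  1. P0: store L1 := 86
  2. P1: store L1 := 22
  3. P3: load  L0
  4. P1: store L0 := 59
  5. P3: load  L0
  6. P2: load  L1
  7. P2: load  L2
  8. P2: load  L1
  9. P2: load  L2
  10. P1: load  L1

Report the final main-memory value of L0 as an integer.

memory[L0] = 59

1. P0: store L1 := 86  bus=[BusRdX]  L1: P0=M P1=I P2=I P3=I  mem[L1]=10
2. P1: store L1 := 22  bus=[BusRdX,Flush]  L1: P0=I P1=M P2=I P3=I  mem[L1]=86
3. P3: load  L0  bus=[BusRd]  L0: P0=I P1=I P2=I P3=E  mem[L0]=60
4. P1: store L0 := 59  bus=[BusRdX]  L0: P0=I P1=M P2=I P3=I  mem[L0]=60
5. P3: load  L0  bus=[BusRd,Flush]  L0: P0=I P1=S P2=I P3=S  mem[L0]=59
6. P2: load  L1  bus=[BusRd,Flush]  L1: P0=I P1=S P2=S P3=I  mem[L1]=22
7. P2: load  L2  bus=[BusRd]  L2: P0=I P1=I P2=E P3=I  mem[L2]=90
8. P2: load  L1  bus=[-]  L1: P0=I P1=S P2=S P3=I  mem[L1]=22
9. P2: load  L2  bus=[-]  L2: P0=I P1=I P2=E P3=I  mem[L2]=90
10. P1: load  L1  bus=[-]  L1: P0=I P1=S P2=S P3=I  mem[L1]=22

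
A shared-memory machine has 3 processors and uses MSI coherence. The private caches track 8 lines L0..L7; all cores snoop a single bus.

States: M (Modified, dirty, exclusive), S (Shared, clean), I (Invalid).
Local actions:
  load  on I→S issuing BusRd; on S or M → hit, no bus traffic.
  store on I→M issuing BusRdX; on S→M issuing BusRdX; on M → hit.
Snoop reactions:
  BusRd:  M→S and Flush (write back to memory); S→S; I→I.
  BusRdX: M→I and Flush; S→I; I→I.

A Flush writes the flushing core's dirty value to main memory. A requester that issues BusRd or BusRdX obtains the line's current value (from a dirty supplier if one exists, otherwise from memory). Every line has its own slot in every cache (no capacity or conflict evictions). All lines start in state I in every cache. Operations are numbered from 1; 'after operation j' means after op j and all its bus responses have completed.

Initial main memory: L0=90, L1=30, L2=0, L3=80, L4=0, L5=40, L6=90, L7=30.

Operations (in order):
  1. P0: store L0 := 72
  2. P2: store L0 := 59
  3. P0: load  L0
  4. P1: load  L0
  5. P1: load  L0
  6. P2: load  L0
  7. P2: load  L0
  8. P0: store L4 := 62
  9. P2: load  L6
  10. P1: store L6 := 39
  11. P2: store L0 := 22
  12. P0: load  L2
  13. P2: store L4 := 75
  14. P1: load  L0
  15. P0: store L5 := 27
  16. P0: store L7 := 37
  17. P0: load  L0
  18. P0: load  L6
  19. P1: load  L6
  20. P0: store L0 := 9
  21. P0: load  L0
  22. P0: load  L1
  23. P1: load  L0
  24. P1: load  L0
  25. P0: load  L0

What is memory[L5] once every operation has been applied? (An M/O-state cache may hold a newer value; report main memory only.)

memory[L5] = 40

step 1: P0: store L0 := 72  ⟶  MII  (L0)  txn=BusRdX  M[L0]=90
step 2: P2: store L0 := 59  ⟶  IIM  (L0)  txn=BusRdX+Flush  M[L0]=72
step 3: P0: load  L0  ⟶  SIS  (L0)  txn=BusRd+Flush  M[L0]=59
step 4: P1: load  L0  ⟶  SSS  (L0)  txn=BusRd  M[L0]=59
step 5: P1: load  L0  ⟶  SSS  (L0)  txn=∅  M[L0]=59
step 6: P2: load  L0  ⟶  SSS  (L0)  txn=∅  M[L0]=59
step 7: P2: load  L0  ⟶  SSS  (L0)  txn=∅  M[L0]=59
step 8: P0: store L4 := 62  ⟶  MII  (L4)  txn=BusRdX  M[L4]=0
step 9: P2: load  L6  ⟶  IIS  (L6)  txn=BusRd  M[L6]=90
step 10: P1: store L6 := 39  ⟶  IMI  (L6)  txn=BusRdX  M[L6]=90
step 11: P2: store L0 := 22  ⟶  IIM  (L0)  txn=BusRdX  M[L0]=59
step 12: P0: load  L2  ⟶  SII  (L2)  txn=BusRd  M[L2]=0
step 13: P2: store L4 := 75  ⟶  IIM  (L4)  txn=BusRdX+Flush  M[L4]=62
step 14: P1: load  L0  ⟶  ISS  (L0)  txn=BusRd+Flush  M[L0]=22
step 15: P0: store L5 := 27  ⟶  MII  (L5)  txn=BusRdX  M[L5]=40
step 16: P0: store L7 := 37  ⟶  MII  (L7)  txn=BusRdX  M[L7]=30
step 17: P0: load  L0  ⟶  SSS  (L0)  txn=BusRd  M[L0]=22
step 18: P0: load  L6  ⟶  SSI  (L6)  txn=BusRd+Flush  M[L6]=39
step 19: P1: load  L6  ⟶  SSI  (L6)  txn=∅  M[L6]=39
step 20: P0: store L0 := 9  ⟶  MII  (L0)  txn=BusRdX  M[L0]=22
step 21: P0: load  L0  ⟶  MII  (L0)  txn=∅  M[L0]=22
step 22: P0: load  L1  ⟶  SII  (L1)  txn=BusRd  M[L1]=30
step 23: P1: load  L0  ⟶  SSI  (L0)  txn=BusRd+Flush  M[L0]=9
step 24: P1: load  L0  ⟶  SSI  (L0)  txn=∅  M[L0]=9
step 25: P0: load  L0  ⟶  SSI  (L0)  txn=∅  M[L0]=9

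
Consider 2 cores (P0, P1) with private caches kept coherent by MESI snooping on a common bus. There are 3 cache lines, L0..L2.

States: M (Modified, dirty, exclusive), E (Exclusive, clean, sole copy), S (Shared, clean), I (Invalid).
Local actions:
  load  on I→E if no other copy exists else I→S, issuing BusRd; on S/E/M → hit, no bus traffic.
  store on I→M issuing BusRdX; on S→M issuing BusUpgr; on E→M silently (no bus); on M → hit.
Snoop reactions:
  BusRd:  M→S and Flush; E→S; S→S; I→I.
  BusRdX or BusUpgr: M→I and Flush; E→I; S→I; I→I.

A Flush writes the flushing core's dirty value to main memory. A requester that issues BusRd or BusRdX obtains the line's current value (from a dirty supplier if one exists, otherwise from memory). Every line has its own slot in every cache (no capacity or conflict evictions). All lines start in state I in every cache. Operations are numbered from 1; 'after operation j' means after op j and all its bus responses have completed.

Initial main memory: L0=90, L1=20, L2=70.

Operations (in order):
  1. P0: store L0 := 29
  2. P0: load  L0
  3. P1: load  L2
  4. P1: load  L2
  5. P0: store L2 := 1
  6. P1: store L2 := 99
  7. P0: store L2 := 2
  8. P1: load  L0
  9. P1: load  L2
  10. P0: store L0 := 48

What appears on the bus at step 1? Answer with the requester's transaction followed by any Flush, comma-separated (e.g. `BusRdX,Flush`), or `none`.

step 1: P0: store L0 := 29  ⟶  MI  (L0)  txn=BusRdX  M[L0]=90
step 2: P0: load  L0  ⟶  MI  (L0)  txn=∅  M[L0]=90
step 3: P1: load  L2  ⟶  IE  (L2)  txn=BusRd  M[L2]=70
step 4: P1: load  L2  ⟶  IE  (L2)  txn=∅  M[L2]=70
step 5: P0: store L2 := 1  ⟶  MI  (L2)  txn=BusRdX  M[L2]=70
step 6: P1: store L2 := 99  ⟶  IM  (L2)  txn=BusRdX+Flush  M[L2]=1
step 7: P0: store L2 := 2  ⟶  MI  (L2)  txn=BusRdX+Flush  M[L2]=99
step 8: P1: load  L0  ⟶  SS  (L0)  txn=BusRd+Flush  M[L0]=29
step 9: P1: load  L2  ⟶  SS  (L2)  txn=BusRd+Flush  M[L2]=2
step 10: P0: store L0 := 48  ⟶  MI  (L0)  txn=BusUpgr  M[L0]=29

bus = BusRdX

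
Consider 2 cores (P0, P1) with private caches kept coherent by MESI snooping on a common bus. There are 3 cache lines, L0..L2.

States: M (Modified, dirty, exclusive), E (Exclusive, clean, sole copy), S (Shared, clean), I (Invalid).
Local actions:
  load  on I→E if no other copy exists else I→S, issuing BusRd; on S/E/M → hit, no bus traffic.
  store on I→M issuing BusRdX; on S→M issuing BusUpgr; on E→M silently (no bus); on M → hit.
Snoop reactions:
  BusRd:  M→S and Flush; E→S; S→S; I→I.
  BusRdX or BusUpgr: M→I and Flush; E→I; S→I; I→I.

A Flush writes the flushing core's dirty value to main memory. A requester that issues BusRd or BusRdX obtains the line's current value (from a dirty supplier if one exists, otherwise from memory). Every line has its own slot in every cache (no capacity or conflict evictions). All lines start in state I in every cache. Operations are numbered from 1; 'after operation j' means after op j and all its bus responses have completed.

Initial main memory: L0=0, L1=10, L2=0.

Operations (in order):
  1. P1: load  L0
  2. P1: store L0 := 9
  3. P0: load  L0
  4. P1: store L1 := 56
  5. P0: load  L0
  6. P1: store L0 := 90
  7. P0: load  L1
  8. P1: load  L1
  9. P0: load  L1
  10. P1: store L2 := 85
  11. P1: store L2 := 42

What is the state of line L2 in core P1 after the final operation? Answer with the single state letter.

state = M

step 1: P1: load  L0  ⟶  IE  (L0)  txn=BusRd  M[L0]=0
step 2: P1: store L0 := 9  ⟶  IM  (L0)  txn=∅  M[L0]=0
step 3: P0: load  L0  ⟶  SS  (L0)  txn=BusRd+Flush  M[L0]=9
step 4: P1: store L1 := 56  ⟶  IM  (L1)  txn=BusRdX  M[L1]=10
step 5: P0: load  L0  ⟶  SS  (L0)  txn=∅  M[L0]=9
step 6: P1: store L0 := 90  ⟶  IM  (L0)  txn=BusUpgr  M[L0]=9
step 7: P0: load  L1  ⟶  SS  (L1)  txn=BusRd+Flush  M[L1]=56
step 8: P1: load  L1  ⟶  SS  (L1)  txn=∅  M[L1]=56
step 9: P0: load  L1  ⟶  SS  (L1)  txn=∅  M[L1]=56
step 10: P1: store L2 := 85  ⟶  IM  (L2)  txn=BusRdX  M[L2]=0
step 11: P1: store L2 := 42  ⟶  IM  (L2)  txn=∅  M[L2]=0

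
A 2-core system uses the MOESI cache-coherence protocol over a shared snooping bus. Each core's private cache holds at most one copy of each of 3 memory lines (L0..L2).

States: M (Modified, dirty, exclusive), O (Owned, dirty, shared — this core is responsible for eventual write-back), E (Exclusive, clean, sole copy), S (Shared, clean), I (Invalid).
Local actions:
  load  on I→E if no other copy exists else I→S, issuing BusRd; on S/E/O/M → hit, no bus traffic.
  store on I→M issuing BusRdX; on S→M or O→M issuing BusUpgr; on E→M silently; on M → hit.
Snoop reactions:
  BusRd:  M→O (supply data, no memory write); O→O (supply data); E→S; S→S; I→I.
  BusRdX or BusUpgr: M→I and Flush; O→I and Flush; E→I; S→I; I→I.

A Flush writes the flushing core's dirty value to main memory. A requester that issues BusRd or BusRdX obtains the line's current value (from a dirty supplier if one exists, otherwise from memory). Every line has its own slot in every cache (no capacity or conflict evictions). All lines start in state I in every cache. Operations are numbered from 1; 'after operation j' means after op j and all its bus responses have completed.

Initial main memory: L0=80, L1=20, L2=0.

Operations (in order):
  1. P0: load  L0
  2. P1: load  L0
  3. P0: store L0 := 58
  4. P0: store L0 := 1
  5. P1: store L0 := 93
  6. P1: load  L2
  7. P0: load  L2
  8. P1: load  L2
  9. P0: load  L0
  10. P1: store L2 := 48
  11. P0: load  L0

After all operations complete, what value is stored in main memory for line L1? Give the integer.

memory[L1] = 20

step 1: P0: load  L0  ⟶  EI  (L0)  txn=BusRd  M[L0]=80
step 2: P1: load  L0  ⟶  SS  (L0)  txn=BusRd  M[L0]=80
step 3: P0: store L0 := 58  ⟶  MI  (L0)  txn=BusUpgr  M[L0]=80
step 4: P0: store L0 := 1  ⟶  MI  (L0)  txn=∅  M[L0]=80
step 5: P1: store L0 := 93  ⟶  IM  (L0)  txn=BusRdX+Flush  M[L0]=1
step 6: P1: load  L2  ⟶  IE  (L2)  txn=BusRd  M[L2]=0
step 7: P0: load  L2  ⟶  SS  (L2)  txn=BusRd  M[L2]=0
step 8: P1: load  L2  ⟶  SS  (L2)  txn=∅  M[L2]=0
step 9: P0: load  L0  ⟶  SO  (L0)  txn=BusRd  M[L0]=1
step 10: P1: store L2 := 48  ⟶  IM  (L2)  txn=BusUpgr  M[L2]=0
step 11: P0: load  L0  ⟶  SO  (L0)  txn=∅  M[L0]=1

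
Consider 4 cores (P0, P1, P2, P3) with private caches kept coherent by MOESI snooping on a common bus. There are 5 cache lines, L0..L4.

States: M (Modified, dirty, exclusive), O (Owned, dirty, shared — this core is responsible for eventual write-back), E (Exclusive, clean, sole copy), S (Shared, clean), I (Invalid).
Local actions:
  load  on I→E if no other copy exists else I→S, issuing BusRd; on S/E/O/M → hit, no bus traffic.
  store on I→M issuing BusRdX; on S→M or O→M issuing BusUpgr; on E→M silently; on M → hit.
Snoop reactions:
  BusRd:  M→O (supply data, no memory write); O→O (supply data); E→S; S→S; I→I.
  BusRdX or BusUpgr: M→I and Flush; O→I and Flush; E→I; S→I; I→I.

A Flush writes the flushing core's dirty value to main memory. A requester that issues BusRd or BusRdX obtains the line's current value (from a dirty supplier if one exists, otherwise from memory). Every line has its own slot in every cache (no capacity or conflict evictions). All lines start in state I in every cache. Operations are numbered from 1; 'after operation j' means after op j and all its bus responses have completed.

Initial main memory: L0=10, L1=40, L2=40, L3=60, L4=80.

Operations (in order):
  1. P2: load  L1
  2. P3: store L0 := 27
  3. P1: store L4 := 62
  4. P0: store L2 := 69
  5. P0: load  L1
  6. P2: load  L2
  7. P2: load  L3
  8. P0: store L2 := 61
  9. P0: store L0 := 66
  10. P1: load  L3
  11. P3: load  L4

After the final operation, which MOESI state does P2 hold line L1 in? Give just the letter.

step 1: P2: load  L1  ⟶  IIEI  (L1)  txn=BusRd  M[L1]=40
step 2: P3: store L0 := 27  ⟶  IIIM  (L0)  txn=BusRdX  M[L0]=10
step 3: P1: store L4 := 62  ⟶  IMII  (L4)  txn=BusRdX  M[L4]=80
step 4: P0: store L2 := 69  ⟶  MIII  (L2)  txn=BusRdX  M[L2]=40
step 5: P0: load  L1  ⟶  SISI  (L1)  txn=BusRd  M[L1]=40
step 6: P2: load  L2  ⟶  OISI  (L2)  txn=BusRd  M[L2]=40
step 7: P2: load  L3  ⟶  IIEI  (L3)  txn=BusRd  M[L3]=60
step 8: P0: store L2 := 61  ⟶  MIII  (L2)  txn=BusUpgr  M[L2]=40
step 9: P0: store L0 := 66  ⟶  MIII  (L0)  txn=BusRdX+Flush  M[L0]=27
step 10: P1: load  L3  ⟶  ISSI  (L3)  txn=BusRd  M[L3]=60
step 11: P3: load  L4  ⟶  IOIS  (L4)  txn=BusRd  M[L4]=80

state = S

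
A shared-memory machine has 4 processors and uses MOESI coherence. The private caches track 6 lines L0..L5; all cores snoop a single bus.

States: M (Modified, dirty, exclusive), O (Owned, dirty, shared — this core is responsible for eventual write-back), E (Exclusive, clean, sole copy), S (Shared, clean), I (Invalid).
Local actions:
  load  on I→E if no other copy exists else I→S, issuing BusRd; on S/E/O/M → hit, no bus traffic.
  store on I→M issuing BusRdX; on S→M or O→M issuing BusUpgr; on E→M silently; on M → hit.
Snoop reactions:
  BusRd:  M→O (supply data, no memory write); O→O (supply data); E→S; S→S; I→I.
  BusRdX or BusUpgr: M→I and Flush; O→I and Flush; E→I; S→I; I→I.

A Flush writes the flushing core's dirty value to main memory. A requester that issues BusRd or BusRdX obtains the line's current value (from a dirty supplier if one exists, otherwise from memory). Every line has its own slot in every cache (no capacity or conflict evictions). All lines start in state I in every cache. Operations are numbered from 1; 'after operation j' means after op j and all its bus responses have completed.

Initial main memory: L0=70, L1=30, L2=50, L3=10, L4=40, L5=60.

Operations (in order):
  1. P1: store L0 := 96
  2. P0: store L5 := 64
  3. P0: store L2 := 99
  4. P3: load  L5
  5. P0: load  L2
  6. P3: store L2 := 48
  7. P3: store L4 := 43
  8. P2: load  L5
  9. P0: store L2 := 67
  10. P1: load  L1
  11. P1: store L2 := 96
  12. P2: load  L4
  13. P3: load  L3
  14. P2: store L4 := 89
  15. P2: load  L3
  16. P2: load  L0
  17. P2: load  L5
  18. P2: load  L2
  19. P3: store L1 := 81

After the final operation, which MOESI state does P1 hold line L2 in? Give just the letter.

state = O

  op1 P1: store L0 := 96 → I/M/I/I on L0; bus BusRdX; mem=70
  op2 P0: store L5 := 64 → M/I/I/I on L5; bus BusRdX; mem=60
  op3 P0: store L2 := 99 → M/I/I/I on L2; bus BusRdX; mem=50
  op4 P3: load  L5 → O/I/I/S on L5; bus BusRd; mem=60
  op5 P0: load  L2 → M/I/I/I on L2; bus (none); mem=50
  op6 P3: store L2 := 48 → I/I/I/M on L2; bus BusRdX Flush; mem=99
  op7 P3: store L4 := 43 → I/I/I/M on L4; bus BusRdX; mem=40
  op8 P2: load  L5 → O/I/S/S on L5; bus BusRd; mem=60
  op9 P0: store L2 := 67 → M/I/I/I on L2; bus BusRdX Flush; mem=48
  op10 P1: load  L1 → I/E/I/I on L1; bus BusRd; mem=30
  op11 P1: store L2 := 96 → I/M/I/I on L2; bus BusRdX Flush; mem=67
  op12 P2: load  L4 → I/I/S/O on L4; bus BusRd; mem=40
  op13 P3: load  L3 → I/I/I/E on L3; bus BusRd; mem=10
  op14 P2: store L4 := 89 → I/I/M/I on L4; bus BusUpgr Flush; mem=43
  op15 P2: load  L3 → I/I/S/S on L3; bus BusRd; mem=10
  op16 P2: load  L0 → I/O/S/I on L0; bus BusRd; mem=70
  op17 P2: load  L5 → O/I/S/S on L5; bus (none); mem=60
  op18 P2: load  L2 → I/O/S/I on L2; bus BusRd; mem=67
  op19 P3: store L1 := 81 → I/I/I/M on L1; bus BusRdX; mem=30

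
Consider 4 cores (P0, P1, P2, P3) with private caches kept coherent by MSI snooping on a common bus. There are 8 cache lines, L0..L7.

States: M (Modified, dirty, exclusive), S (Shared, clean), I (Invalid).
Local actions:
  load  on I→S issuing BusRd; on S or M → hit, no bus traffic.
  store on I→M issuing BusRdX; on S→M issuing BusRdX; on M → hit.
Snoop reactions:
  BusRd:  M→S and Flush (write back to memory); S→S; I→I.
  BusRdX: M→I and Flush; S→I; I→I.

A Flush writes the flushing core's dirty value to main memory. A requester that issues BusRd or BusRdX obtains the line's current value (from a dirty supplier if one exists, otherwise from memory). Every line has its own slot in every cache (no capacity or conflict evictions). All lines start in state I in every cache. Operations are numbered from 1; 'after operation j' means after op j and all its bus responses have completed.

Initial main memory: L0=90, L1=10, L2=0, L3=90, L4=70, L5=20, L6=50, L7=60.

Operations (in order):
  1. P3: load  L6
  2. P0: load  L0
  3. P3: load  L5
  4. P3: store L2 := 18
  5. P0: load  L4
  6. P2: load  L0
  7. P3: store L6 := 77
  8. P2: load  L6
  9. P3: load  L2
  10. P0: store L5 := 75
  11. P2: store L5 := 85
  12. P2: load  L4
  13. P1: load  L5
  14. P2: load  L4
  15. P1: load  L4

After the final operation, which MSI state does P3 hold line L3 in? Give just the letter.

state = I

[1] P3: load  L6 | P0:I, P1:I, P2:I, P3:S(50) | bus: BusRd
[2] P0: load  L0 | P0:S(90), P1:I, P2:I, P3:I | bus: BusRd
[3] P3: load  L5 | P0:I, P1:I, P2:I, P3:S(20) | bus: BusRd
[4] P3: store L2 := 18 | P0:I, P1:I, P2:I, P3:M(18) | bus: BusRdX
[5] P0: load  L4 | P0:S(70), P1:I, P2:I, P3:I | bus: BusRd
[6] P2: load  L0 | P0:S(90), P1:I, P2:S(90), P3:I | bus: BusRd
[7] P3: store L6 := 77 | P0:I, P1:I, P2:I, P3:M(77) | bus: BusRdX
[8] P2: load  L6 | P0:I, P1:I, P2:S(77), P3:S(77) | bus: BusRd,Flush
[9] P3: load  L2 | P0:I, P1:I, P2:I, P3:M(18) | bus: none
[10] P0: store L5 := 75 | P0:M(75), P1:I, P2:I, P3:I | bus: BusRdX
[11] P2: store L5 := 85 | P0:I, P1:I, P2:M(85), P3:I | bus: BusRdX,Flush
[12] P2: load  L4 | P0:S(70), P1:I, P2:S(70), P3:I | bus: BusRd
[13] P1: load  L5 | P0:I, P1:S(85), P2:S(85), P3:I | bus: BusRd,Flush
[14] P2: load  L4 | P0:S(70), P1:I, P2:S(70), P3:I | bus: none
[15] P1: load  L4 | P0:S(70), P1:S(70), P2:S(70), P3:I | bus: BusRd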